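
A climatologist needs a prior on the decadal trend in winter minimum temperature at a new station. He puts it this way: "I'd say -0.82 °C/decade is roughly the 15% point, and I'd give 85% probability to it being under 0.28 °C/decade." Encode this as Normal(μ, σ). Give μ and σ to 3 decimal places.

For Normal(μ,σ), the p-quantile is μ + z_p·σ. Here z_{0.15} = -1.036, z_{0.85} = 1.036.
So -0.82 = μ − 1.036σ and 0.28 = μ + 1.036σ.
Subtracting: σ = (0.28 − -0.82)/(1.036 − (-1.036)) = 0.531.
Then μ = -0.82 − (-1.036)·0.531 = -0.270.

μ = -0.270, σ = 0.531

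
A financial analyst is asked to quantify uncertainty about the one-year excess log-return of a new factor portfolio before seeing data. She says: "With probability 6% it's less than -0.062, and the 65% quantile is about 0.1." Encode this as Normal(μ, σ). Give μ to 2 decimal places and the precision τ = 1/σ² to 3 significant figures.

μ = 0.07, τ = 143

For Normal(μ,σ), the p-quantile is μ + z_p·σ. Here z_{0.06} = -1.555, z_{0.65} = 0.3853.
So -0.062 = μ − 1.555σ and 0.1 = μ + 0.3853σ.
Subtracting: σ = (0.1 − -0.062)/(0.3853 − (-1.555)) = 0.08.
Then μ = -0.062 − (-1.555)·0.08 = 0.07.
Precision τ = 1/σ² = 1/0.0835² = 143.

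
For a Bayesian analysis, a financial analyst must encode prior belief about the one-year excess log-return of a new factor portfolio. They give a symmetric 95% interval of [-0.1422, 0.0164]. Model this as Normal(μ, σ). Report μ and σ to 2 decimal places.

μ = -0.06, σ = 0.04

A symmetric 95% interval runs μ ± z·σ with z = 1.96.
Half-width = 0.0793, so σ = 0.0793/1.96 = 0.04.
μ is the interval midpoint, -0.06.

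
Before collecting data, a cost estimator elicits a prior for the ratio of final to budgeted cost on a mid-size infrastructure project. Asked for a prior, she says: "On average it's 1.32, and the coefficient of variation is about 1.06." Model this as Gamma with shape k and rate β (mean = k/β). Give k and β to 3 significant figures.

For Gamma(k, rate β): mean = k/β, variance = k/β², so CV = 1/√k.
CV = 1.06, hence k = 1/CV² = 0.89.
Then β = k/mean = 0.89/1.32 = 0.674.

k ≈ 0.89, β ≈ 0.674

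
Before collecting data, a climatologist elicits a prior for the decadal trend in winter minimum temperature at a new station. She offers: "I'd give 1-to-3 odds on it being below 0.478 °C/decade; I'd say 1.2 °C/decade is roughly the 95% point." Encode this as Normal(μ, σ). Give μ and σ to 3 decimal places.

μ = 0.688, σ = 0.311

The p-quantile of Normal(μ,σ) is μ + z_p·σ, with z_{0.25} = -0.6745 and z_{0.95} = 1.645.
Eliminate σ: μ = (z₂·x₁ − z₁·x₂)/(z₂ − z₁) = (1.645·0.478 − (-0.6745)·1.2)/2.319 = 0.688.
Then σ = (x₂ − x₁)/(z₂ − z₁) = (1.2 − 0.478)/2.319 = 0.311.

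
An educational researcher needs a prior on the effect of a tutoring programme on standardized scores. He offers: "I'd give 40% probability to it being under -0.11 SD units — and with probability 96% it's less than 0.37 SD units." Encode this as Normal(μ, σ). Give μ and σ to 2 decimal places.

μ = -0.05, σ = 0.24

The p-quantile of Normal(μ,σ) is μ + z_p·σ, with z_{0.4} = -0.2533 and z_{0.96} = 1.751.
Eliminate σ: μ = (z₂·x₁ − z₁·x₂)/(z₂ − z₁) = (1.751·-0.11 − (-0.2533)·0.37)/2.004 = -0.05.
Then σ = (x₂ − x₁)/(z₂ − z₁) = (0.37 − -0.11)/2.004 = 0.24.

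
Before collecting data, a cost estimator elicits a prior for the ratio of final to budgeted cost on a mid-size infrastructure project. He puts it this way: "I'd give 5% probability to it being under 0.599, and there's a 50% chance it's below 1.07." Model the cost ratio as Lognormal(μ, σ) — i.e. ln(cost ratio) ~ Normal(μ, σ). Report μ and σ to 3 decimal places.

μ ≈ 0.068, σ ≈ 0.353

If T ~ Lognormal(μ,σ) then ln T ~ Normal(μ,σ), so the p-quantile of ln T is μ + z_p·σ.
ln(0.599) = -0.5125 and ln(1.07) = 0.06766; z_{0.05} = -1.645, z_{0.5} = 0.
σ = (0.06766 − -0.5125)/(0 − (-1.645)) = 0.353.
μ = -0.5125 − (-1.645)·0.353 = 0.068.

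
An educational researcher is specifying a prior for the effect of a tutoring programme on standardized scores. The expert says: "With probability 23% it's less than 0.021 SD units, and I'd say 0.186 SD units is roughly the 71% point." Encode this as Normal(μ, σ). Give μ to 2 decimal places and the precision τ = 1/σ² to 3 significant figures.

For Normal(μ,σ), the p-quantile is μ + z_p·σ. Here z_{0.23} = -0.7388, z_{0.71} = 0.5534.
So 0.021 = μ − 0.7388σ and 0.186 = μ + 0.5534σ.
Subtracting: σ = (0.186 − 0.021)/(0.5534 − (-0.7388)) = 0.13.
Then μ = 0.021 − (-0.7388)·0.13 = 0.12.
Precision τ = 1/σ² = 1/0.1277² = 61.3.

μ = 0.12, τ = 61.3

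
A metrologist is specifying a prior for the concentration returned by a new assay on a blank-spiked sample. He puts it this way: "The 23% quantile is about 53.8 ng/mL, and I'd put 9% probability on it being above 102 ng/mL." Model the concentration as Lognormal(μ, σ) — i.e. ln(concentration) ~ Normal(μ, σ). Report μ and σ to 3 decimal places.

μ ≈ 4.213, σ ≈ 0.308

If T ~ Lognormal(μ,σ) then ln T ~ Normal(μ,σ), so the p-quantile of ln T is μ + z_p·σ.
ln(53.8) = 3.985 and ln(102) = 4.625; z_{0.23} = -0.7388, z_{0.91} = 1.341.
σ = (4.625 − 3.985)/(1.341 − (-0.7388)) = 0.308.
μ = 3.985 − (-0.7388)·0.308 = 4.213.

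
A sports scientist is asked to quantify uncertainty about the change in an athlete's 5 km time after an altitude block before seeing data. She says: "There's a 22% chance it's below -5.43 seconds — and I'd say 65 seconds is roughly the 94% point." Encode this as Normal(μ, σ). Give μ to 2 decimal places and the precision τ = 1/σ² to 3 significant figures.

The p-quantile of Normal(μ,σ) is μ + z_p·σ, with z_{0.22} = -0.7722 and z_{0.94} = 1.555.
Eliminate σ: μ = (z₂·x₁ − z₁·x₂)/(z₂ − z₁) = (1.555·-5.43 − (-0.7722)·65)/2.327 = 17.94.
Then σ = (x₂ − x₁)/(z₂ − z₁) = (65 − -5.43)/2.327 = 30.27.
Precision τ = 1/σ² = 1/30.27² = 0.00109.

μ = 17.94, τ = 0.00109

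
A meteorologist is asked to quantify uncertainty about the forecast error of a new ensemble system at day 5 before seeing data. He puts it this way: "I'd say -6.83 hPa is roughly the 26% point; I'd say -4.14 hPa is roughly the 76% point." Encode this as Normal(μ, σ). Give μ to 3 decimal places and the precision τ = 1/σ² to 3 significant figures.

For Normal(μ,σ), the p-quantile is μ + z_p·σ. Here z_{0.26} = -0.6433, z_{0.76} = 0.7063.
So -6.83 = μ − 0.6433σ and -4.14 = μ + 0.7063σ.
Subtracting: σ = (-4.14 − -6.83)/(0.7063 − (-0.6433)) = 1.993.
Then μ = -6.83 − (-0.6433)·1.993 = -5.548.
Precision τ = 1/σ² = 1/1.993² = 0.252.

μ = -5.548, τ = 0.252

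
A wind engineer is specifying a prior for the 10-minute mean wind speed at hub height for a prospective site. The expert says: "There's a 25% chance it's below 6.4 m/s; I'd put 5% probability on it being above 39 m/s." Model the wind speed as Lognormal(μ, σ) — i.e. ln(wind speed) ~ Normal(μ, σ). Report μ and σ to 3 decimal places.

If T ~ Lognormal(μ,σ) then ln T ~ Normal(μ,σ), so the p-quantile of ln T is μ + z_p·σ.
ln(6.4) = 1.856 and ln(39) = 3.664; z_{0.25} = -0.6745, z_{0.95} = 1.645.
σ = (3.664 − 1.856)/(1.645 − (-0.6745)) = 0.779.
μ = 1.856 − (-0.6745)·0.779 = 2.382.

μ ≈ 2.382, σ ≈ 0.779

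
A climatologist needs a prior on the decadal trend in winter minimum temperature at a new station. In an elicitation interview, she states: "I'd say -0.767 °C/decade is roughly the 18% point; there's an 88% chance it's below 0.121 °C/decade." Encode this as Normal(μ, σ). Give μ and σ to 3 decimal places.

μ = -0.378, σ = 0.425

The p-quantile of Normal(μ,σ) is μ + z_p·σ, with z_{0.18} = -0.9154 and z_{0.88} = 1.175.
Eliminate σ: μ = (z₂·x₁ − z₁·x₂)/(z₂ − z₁) = (1.175·-0.767 − (-0.9154)·0.121)/2.09 = -0.378.
Then σ = (x₂ − x₁)/(z₂ − z₁) = (0.121 − -0.767)/2.09 = 0.425.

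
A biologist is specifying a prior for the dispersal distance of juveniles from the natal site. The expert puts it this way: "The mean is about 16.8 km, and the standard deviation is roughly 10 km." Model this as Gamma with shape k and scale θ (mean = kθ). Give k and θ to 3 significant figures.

k ≈ 2.82, θ ≈ 5.95

For Gamma(k, scale θ): mean = kθ, variance = kθ², so CV = 1/√k.
CV = SD/mean = 10/16.8 = 0.5952, hence k = 1/CV² = 2.82.
Then θ = mean/k = 16.8/2.82 = 5.95.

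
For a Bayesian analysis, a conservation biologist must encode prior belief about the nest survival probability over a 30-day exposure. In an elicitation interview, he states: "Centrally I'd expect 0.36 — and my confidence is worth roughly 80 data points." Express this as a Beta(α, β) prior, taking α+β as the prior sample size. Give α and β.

Under the effective-sample-size interpretation, Beta(α, β) has prior mean α/(α+β) and prior sample size α+β.
So α+β = 80 and α/(α+β) = 0.36, giving α = 0.36·80 = 28.8 and β = 80 − 28.8 = 51.2.

α = 28.8, β = 51.2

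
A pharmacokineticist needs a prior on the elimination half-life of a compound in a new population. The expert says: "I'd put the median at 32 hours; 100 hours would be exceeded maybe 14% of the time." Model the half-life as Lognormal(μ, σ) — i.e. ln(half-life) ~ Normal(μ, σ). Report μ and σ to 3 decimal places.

If T ~ Lognormal(μ,σ) then ln T ~ Normal(μ,σ), so the p-quantile of ln T is μ + z_p·σ.
ln(32) = 3.466 and ln(100) = 4.605; z_{0.5} = 0, z_{0.86} = 1.08.
σ = (4.605 − 3.466)/(1.08 − (0)) = 1.055.
μ = 3.466 − (0)·1.055 = 3.466.

μ ≈ 3.466, σ ≈ 1.055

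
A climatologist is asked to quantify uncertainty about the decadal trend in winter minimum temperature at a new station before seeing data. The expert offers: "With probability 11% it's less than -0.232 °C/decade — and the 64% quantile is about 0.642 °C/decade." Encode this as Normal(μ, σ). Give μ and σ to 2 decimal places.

For Normal(μ,σ), the p-quantile is μ + z_p·σ. Here z_{0.11} = -1.227, z_{0.64} = 0.3585.
So -0.232 = μ − 1.227σ and 0.642 = μ + 0.3585σ.
Subtracting: σ = (0.642 − -0.232)/(0.3585 − (-1.227)) = 0.55.
Then μ = -0.232 − (-1.227)·0.55 = 0.44.

μ = 0.44, σ = 0.55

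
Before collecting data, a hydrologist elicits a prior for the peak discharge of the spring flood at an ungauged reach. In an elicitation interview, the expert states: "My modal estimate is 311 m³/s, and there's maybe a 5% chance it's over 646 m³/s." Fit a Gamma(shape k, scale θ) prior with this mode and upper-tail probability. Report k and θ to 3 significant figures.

k ≈ 6.17, θ ≈ 60.1

Gamma(k,θ) with k>1 has mode (k−1)θ, so θ = 311/(k−1).
Need P(X < 646) = 0.95 with θ tied to k this way. Start at k = 2, θ = 311: P(X<646) ≈ 0.614.
Too low — raise k to concentrate. Iterating converges to k ≈ 6.17.
Then θ = 311/(6.17−1) ≈ 60.1.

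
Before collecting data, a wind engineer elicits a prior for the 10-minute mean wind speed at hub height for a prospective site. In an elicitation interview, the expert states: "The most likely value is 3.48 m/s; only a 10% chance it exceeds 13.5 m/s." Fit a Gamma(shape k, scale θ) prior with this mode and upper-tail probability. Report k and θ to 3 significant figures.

Gamma(k,θ) with k>1 has mode (k−1)θ, so θ = 3.48/(k−1).
Need P(X < 13.5) = 0.9 with θ tied to k this way. Start at k = 2, θ = 3.48: P(X<13.5) ≈ 0.899.
Too low — raise k to concentrate. Iterating converges to k ≈ 2.
Then θ = 3.48/(2−1) ≈ 3.46.

k ≈ 2, θ ≈ 3.46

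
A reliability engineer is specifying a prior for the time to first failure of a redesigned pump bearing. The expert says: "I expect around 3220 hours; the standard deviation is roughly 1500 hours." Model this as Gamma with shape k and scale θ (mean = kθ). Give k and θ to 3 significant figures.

For Gamma(k, scale θ): mean = kθ, variance = kθ², so CV = 1/√k.
CV = SD/mean = 1500/3220 = 0.4658, hence k = 1/CV² = 4.61.
Then θ = mean/k = 3220/4.61 = 699.

k ≈ 4.61, θ ≈ 699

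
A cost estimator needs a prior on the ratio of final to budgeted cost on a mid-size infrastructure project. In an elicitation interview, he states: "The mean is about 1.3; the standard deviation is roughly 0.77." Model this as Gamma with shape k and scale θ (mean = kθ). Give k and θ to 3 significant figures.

k ≈ 2.85, θ ≈ 0.456

For Gamma(k, scale θ): mean = kθ, variance = kθ², so CV = 1/√k.
CV = SD/mean = 0.77/1.3 = 0.5923, hence k = 1/CV² = 2.85.
Then θ = mean/k = 1.3/2.85 = 0.456.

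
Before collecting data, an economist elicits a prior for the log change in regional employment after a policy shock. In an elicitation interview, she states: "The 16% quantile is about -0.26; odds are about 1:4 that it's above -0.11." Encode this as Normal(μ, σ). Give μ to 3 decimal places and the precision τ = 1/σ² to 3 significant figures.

For Normal(μ,σ), the p-quantile is μ + z_p·σ. Here z_{0.16} = -0.9945, z_{0.8} = 0.8416.
So -0.26 = μ − 0.9945σ and -0.11 = μ + 0.8416σ.
Subtracting: σ = (-0.11 − -0.26)/(0.8416 − (-0.9945)) = 0.082.
Then μ = -0.26 − (-0.9945)·0.082 = -0.179.
Precision τ = 1/σ² = 1/0.0817² = 150.

μ = -0.179, τ = 150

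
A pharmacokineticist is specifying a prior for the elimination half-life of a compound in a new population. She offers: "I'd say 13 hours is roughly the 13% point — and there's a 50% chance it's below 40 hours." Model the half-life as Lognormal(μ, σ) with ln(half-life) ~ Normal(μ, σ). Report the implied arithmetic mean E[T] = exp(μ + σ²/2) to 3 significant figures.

E[T] ≈ 65.8 hours

If T ~ Lognormal(μ,σ) then ln T ~ Normal(μ,σ), so the p-quantile of ln T is μ + z_p·σ.
ln(13) = 2.565 and ln(40) = 3.689; z_{0.13} = -1.126, z_{0.5} = 0.
σ = (3.689 − 2.565)/(0 − (-1.126)) = 0.998.
μ = 2.565 − (-1.126)·0.998 = 3.689.
E[T] = exp(μ + σ²/2) = exp(3.689 + 0.4978) = 65.8 hours.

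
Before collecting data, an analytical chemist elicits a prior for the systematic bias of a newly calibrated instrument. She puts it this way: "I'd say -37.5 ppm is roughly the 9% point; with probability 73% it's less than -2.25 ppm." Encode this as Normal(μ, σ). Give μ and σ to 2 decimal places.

μ = -13.31, σ = 18.04

For Normal(μ,σ), the p-quantile is μ + z_p·σ. Here z_{0.09} = -1.341, z_{0.73} = 0.6128.
So -37.5 = μ − 1.341σ and -2.25 = μ + 0.6128σ.
Subtracting: σ = (-2.25 − -37.5)/(0.6128 − (-1.341)) = 18.04.
Then μ = -37.5 − (-1.341)·18.04 = -13.31.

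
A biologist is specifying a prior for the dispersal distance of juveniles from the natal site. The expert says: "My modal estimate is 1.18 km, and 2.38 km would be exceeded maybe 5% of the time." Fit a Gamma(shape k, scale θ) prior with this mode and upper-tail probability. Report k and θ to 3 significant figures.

Gamma(k,θ) with k>1 has mode (k−1)θ, so θ = 1.18/(k−1).
Need P(X < 2.38) = 0.95 with θ tied to k this way. Start at k = 2, θ = 1.18: P(X<2.38) ≈ 0.599.
Too low — raise k to concentrate. Iterating converges to k ≈ 6.63.
Then θ = 1.18/(6.63−1) ≈ 0.21.

k ≈ 6.63, θ ≈ 0.21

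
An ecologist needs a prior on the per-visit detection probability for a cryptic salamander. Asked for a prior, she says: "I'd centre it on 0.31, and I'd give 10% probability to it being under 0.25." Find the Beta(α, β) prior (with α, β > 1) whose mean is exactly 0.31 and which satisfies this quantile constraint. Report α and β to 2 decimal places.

α ≈ 29.22, β ≈ 65.04

With mean 0.31 fixed, write α = 0.31s, β = 0.69s where s = α+β.
Need P(θ < 0.25) = 0.1 under Beta(0.31s, 0.69s). Normal approximation: (q−m)/√(m(1−m)/s) ≈ z_{0.1} = -1.28, so s ≈ 0.31·0.69·(-1.28)²/(0.25−0.31)² = 97.6.
At s = 97.6: P(θ<0.25) ≈ 0.096. Adjusting to match 0.1 gives s ≈ 94.27.
So α = 0.31·94.27 ≈ 29.22, β = 0.69·94.27 ≈ 65.04.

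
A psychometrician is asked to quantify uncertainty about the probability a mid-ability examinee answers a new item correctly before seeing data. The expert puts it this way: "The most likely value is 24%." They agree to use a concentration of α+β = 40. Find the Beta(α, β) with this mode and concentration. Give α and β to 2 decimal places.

For α,β > 1 the Beta mode is (α−1)/(α+β−2). With α+β = 40, the mode is (α−1)/38.
Set (α−1)/38 = 0.24 → α = 1 + 0.24·38 = 10.12.
β = 40 − α = 29.88.

α = 10.12, β = 29.88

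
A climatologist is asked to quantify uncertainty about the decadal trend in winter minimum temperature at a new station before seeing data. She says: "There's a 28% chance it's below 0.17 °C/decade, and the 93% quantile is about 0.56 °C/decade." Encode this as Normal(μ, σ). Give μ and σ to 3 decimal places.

For Normal(μ,σ), the p-quantile is μ + z_p·σ. Here z_{0.28} = -0.5828, z_{0.93} = 1.476.
So 0.17 = μ − 0.5828σ and 0.56 = μ + 1.476σ.
Subtracting: σ = (0.56 − 0.17)/(1.476 − (-0.5828)) = 0.189.
Then μ = 0.17 − (-0.5828)·0.189 = 0.280.

μ = 0.280, σ = 0.189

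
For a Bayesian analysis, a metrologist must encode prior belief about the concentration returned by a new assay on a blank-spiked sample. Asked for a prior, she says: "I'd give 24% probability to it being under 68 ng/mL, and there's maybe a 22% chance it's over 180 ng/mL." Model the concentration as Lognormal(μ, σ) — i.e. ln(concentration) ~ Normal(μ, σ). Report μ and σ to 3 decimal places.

If T ~ Lognormal(μ,σ) then ln T ~ Normal(μ,σ), so the p-quantile of ln T is μ + z_p·σ.
ln(68) = 4.22 and ln(180) = 5.193; z_{0.24} = -0.7063, z_{0.78} = 0.7722.
σ = (5.193 − 4.22)/(0.7722 − (-0.7063)) = 0.658.
μ = 4.22 − (-0.7063)·0.658 = 4.685.

μ ≈ 4.685, σ ≈ 0.658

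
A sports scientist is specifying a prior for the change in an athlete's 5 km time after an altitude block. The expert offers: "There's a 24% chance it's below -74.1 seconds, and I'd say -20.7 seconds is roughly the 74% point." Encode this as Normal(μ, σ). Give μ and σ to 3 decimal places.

μ = -46.155, σ = 39.566

For Normal(μ,σ), the p-quantile is μ + z_p·σ. Here z_{0.24} = -0.7063, z_{0.74} = 0.6433.
So -74.1 = μ − 0.7063σ and -20.7 = μ + 0.6433σ.
Subtracting: σ = (-20.7 − -74.1)/(0.6433 − (-0.7063)) = 39.566.
Then μ = -74.1 − (-0.7063)·39.566 = -46.155.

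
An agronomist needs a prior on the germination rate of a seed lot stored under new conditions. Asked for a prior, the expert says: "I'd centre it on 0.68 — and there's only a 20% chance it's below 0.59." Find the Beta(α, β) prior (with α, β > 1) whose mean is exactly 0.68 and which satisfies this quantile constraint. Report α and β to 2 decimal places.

With mean 0.68 fixed, write α = 0.68s, β = 0.32s where s = α+β.
Need P(θ < 0.59) = 0.2 under Beta(0.68s, 0.32s). Normal approximation: (q−m)/√(m(1−m)/s) ≈ z_{0.2} = -0.842, so s ≈ 0.68·0.32·(-0.842)²/(0.59−0.68)² = 19.0.
At s = 19.0: P(θ<0.59) ≈ 0.195. Adjusting to match 0.2 gives s ≈ 18.22.
So α = 0.68·18.22 ≈ 12.39, β = 0.32·18.22 ≈ 5.83.

α ≈ 12.39, β ≈ 5.83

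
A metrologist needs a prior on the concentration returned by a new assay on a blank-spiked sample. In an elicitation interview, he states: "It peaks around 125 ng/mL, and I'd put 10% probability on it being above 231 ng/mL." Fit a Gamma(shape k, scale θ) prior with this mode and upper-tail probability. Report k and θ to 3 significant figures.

k ≈ 6.06, θ ≈ 24.7

Gamma(k,θ) with k>1 has mode (k−1)θ, so θ = 125/(k−1).
Need P(X < 231) = 0.9 with θ tied to k this way. Start at k = 2, θ = 125: P(X<231) ≈ 0.551.
Too low — raise k to concentrate. Iterating converges to k ≈ 6.06.
Then θ = 125/(6.06−1) ≈ 24.7.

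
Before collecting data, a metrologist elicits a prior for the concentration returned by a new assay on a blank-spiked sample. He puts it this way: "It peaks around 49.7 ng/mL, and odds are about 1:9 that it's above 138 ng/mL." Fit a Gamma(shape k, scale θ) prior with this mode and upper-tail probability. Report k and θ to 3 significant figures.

Gamma(k,θ) with k>1 has mode (k−1)θ, so θ = 49.7/(k−1).
Need P(X < 138) = 0.9 with θ tied to k this way. Start at k = 2, θ = 49.7: P(X<138) ≈ 0.765.
Too low — raise k to concentrate. Iterating converges to k ≈ 2.83.
Then θ = 49.7/(2.83−1) ≈ 27.1.

k ≈ 2.83, θ ≈ 27.1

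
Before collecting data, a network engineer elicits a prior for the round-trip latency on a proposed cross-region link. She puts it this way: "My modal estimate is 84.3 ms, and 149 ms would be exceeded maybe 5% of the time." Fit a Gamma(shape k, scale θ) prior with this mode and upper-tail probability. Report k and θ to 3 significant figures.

Gamma(k,θ) with k>1 has mode (k−1)θ, so θ = 84.3/(k−1).
Need P(X < 149) = 0.95 with θ tied to k this way. Start at k = 2, θ = 84.3: P(X<149) ≈ 0.527.
Too low — raise k to concentrate. Iterating converges to k ≈ 9.6.
Then θ = 84.3/(9.6−1) ≈ 9.81.

k ≈ 9.6, θ ≈ 9.81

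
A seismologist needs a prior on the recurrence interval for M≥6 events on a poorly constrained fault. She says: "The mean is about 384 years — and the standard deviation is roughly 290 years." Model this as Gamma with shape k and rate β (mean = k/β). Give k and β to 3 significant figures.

k ≈ 1.75, β ≈ 0.00457

For Gamma(k, rate β): mean = k/β, variance = k/β², so CV = 1/√k.
CV = SD/mean = 290/384 = 0.7552, hence k = 1/CV² = 1.75.
Then β = k/mean = 1.75/384 = 0.00457.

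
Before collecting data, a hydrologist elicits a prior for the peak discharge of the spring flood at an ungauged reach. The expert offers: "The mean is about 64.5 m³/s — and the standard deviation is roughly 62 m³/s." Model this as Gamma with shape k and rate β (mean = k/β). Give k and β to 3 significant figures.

For Gamma(k, rate β): mean = k/β, variance = k/β², so CV = 1/√k.
CV = SD/mean = 62/64.5 = 0.9612, hence k = 1/CV² = 1.08.
Then β = k/mean = 1.08/64.5 = 0.0168.

k ≈ 1.08, β ≈ 0.0168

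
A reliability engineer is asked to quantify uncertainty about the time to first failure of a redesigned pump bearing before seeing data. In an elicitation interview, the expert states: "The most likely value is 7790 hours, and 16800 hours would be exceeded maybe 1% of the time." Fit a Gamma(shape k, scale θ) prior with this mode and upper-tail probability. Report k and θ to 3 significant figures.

Gamma(k,θ) with k>1 has mode (k−1)θ, so θ = 7790/(k−1).
Need P(X < 16800) = 0.99 with θ tied to k this way. Start at k = 2, θ = 7790: P(X<16800) ≈ 0.635.
Too low — raise k to concentrate. Iterating converges to k ≈ 9.2.
Then θ = 7790/(9.2−1) ≈ 951.

k ≈ 9.2, θ ≈ 951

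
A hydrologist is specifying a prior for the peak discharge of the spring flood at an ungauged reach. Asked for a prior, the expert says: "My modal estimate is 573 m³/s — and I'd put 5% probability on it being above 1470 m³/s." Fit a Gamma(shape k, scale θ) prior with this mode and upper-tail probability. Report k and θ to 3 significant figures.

k ≈ 4.05, θ ≈ 188

Gamma(k,θ) with k>1 has mode (k−1)θ, so θ = 573/(k−1).
Need P(X < 1470) = 0.95 with θ tied to k this way. Start at k = 2, θ = 573: P(X<1470) ≈ 0.726.
Too low — raise k to concentrate. Iterating converges to k ≈ 4.05.
Then θ = 573/(4.05−1) ≈ 188.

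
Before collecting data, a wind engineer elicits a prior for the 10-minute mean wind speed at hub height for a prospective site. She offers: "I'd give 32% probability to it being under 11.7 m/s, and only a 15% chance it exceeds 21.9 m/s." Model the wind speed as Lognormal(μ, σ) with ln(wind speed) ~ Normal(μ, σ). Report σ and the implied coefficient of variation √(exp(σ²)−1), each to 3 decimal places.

If T ~ Lognormal(μ,σ) then ln T ~ Normal(μ,σ), so the p-quantile of ln T is μ + z_p·σ.
ln(11.7) = 2.46 and ln(21.9) = 3.086; z_{0.32} = -0.4677, z_{0.85} = 1.036.
σ = (3.086 − 2.46)/(1.036 − (-0.4677)) = 0.417.
μ = 2.46 − (-0.4677)·0.417 = 2.655.
CV = √(exp(σ²)−1) = √(exp(0.1737)−1) = 0.436.

σ ≈ 0.417, CV ≈ 0.436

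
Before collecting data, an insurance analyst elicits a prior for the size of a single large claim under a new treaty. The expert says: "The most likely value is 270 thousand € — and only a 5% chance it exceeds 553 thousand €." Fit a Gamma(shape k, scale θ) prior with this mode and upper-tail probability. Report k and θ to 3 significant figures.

Gamma(k,θ) with k>1 has mode (k−1)θ, so θ = 270/(k−1).
Need P(X < 553) = 0.95 with θ tied to k this way. Start at k = 2, θ = 270: P(X<553) ≈ 0.607.
Too low — raise k to concentrate. Iterating converges to k ≈ 6.38.
Then θ = 270/(6.38−1) ≈ 50.2.

k ≈ 6.38, θ ≈ 50.2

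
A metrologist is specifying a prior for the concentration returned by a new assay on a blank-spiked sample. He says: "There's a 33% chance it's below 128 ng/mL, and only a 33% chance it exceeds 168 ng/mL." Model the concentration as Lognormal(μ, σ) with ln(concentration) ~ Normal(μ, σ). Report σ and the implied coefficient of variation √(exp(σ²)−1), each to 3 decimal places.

If T ~ Lognormal(μ,σ) then ln T ~ Normal(μ,σ), so the p-quantile of ln T is μ + z_p·σ.
ln(128) = 4.852 and ln(168) = 5.124; z_{0.33} = -0.4399, z_{0.67} = 0.4399.
σ = (5.124 − 4.852)/(0.4399 − (-0.4399)) = 0.309.
μ = 4.852 − (-0.4399)·0.309 = 4.988.
CV = √(exp(σ²)−1) = √(exp(0.0955)−1) = 0.317.

σ ≈ 0.309, CV ≈ 0.317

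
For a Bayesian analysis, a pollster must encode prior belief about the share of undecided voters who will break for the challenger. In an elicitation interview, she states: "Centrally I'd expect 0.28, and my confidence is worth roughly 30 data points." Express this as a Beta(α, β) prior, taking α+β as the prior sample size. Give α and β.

α = 8.4, β = 21.6

Under the effective-sample-size interpretation, Beta(α, β) has prior mean α/(α+β) and prior sample size α+β.
So α+β = 30 and α/(α+β) = 0.28, giving α = 0.28·30 = 8.4 and β = 30 − 8.4 = 21.6.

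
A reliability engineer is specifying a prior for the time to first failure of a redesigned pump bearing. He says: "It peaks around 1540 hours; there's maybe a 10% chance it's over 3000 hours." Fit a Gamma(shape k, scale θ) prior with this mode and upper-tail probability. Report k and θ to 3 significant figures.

Gamma(k,θ) with k>1 has mode (k−1)θ, so θ = 1540/(k−1).
Need P(X < 3000) = 0.9 with θ tied to k this way. Start at k = 2, θ = 1540: P(X<3000) ≈ 0.580.
Too low — raise k to concentrate. Iterating converges to k ≈ 5.31.
Then θ = 1540/(5.31−1) ≈ 358.

k ≈ 5.31, θ ≈ 358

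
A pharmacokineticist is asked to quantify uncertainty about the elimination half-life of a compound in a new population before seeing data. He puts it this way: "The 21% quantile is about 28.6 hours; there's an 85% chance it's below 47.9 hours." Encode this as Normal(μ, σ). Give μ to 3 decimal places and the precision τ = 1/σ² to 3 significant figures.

μ = 37.046, τ = 0.00912

For Normal(μ,σ), the p-quantile is μ + z_p·σ. Here z_{0.21} = -0.8064, z_{0.85} = 1.036.
So 28.6 = μ − 0.8064σ and 47.9 = μ + 1.036σ.
Subtracting: σ = (47.9 − 28.6)/(1.036 − (-0.8064)) = 10.473.
Then μ = 28.6 − (-0.8064)·10.473 = 37.046.
Precision τ = 1/σ² = 1/10.47² = 0.00912.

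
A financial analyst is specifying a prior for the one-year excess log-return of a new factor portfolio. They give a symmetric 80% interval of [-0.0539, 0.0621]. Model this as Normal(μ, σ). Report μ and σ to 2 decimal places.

μ = 0.00, σ = 0.05

A symmetric 80% interval runs μ ± z·σ with z = 1.282.
Half-width = 0.058, so σ = 0.058/1.282 = 0.05.
μ is the interval midpoint, 0.00.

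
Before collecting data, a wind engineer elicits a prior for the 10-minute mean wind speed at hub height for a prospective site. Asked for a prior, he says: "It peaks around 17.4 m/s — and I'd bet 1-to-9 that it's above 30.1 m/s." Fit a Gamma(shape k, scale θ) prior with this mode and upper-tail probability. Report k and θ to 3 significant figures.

Gamma(k,θ) with k>1 has mode (k−1)θ, so θ = 17.4/(k−1).
Need P(X < 30.1) = 0.9 with θ tied to k this way. Start at k = 2, θ = 17.4: P(X<30.1) ≈ 0.516.
Too low — raise k to concentrate. Iterating converges to k ≈ 7.31.
Then θ = 17.4/(7.31−1) ≈ 2.76.

k ≈ 7.31, θ ≈ 2.76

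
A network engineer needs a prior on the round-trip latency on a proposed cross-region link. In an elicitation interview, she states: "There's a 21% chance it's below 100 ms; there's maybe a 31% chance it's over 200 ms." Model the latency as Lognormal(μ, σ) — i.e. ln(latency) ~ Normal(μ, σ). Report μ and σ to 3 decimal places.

μ ≈ 5.034, σ ≈ 0.532

If T ~ Lognormal(μ,σ) then ln T ~ Normal(μ,σ), so the p-quantile of ln T is μ + z_p·σ.
ln(100) = 4.605 and ln(200) = 5.298; z_{0.21} = -0.8064, z_{0.69} = 0.4959.
σ = (5.298 − 4.605)/(0.4959 − (-0.8064)) = 0.532.
μ = 4.605 − (-0.8064)·0.532 = 5.034.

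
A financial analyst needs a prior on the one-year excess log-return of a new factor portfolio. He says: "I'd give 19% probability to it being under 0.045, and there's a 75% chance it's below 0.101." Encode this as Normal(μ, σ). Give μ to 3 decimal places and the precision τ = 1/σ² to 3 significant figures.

μ = 0.077, τ = 768

For Normal(μ,σ), the p-quantile is μ + z_p·σ. Here z_{0.19} = -0.8779, z_{0.75} = 0.6745.
So 0.045 = μ − 0.8779σ and 0.101 = μ + 0.6745σ.
Subtracting: σ = (0.101 − 0.045)/(0.6745 − (-0.8779)) = 0.036.
Then μ = 0.045 − (-0.8779)·0.036 = 0.077.
Precision τ = 1/σ² = 1/0.03607² = 768.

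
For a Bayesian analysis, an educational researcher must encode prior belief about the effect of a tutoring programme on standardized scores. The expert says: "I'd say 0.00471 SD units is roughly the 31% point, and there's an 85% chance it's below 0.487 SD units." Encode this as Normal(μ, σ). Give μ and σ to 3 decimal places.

The p-quantile of Normal(μ,σ) is μ + z_p·σ, with z_{0.31} = -0.4959 and z_{0.85} = 1.036.
Eliminate σ: μ = (z₂·x₁ − z₁·x₂)/(z₂ − z₁) = (1.036·0.00471 − (-0.4959)·0.487)/1.532 = 0.161.
Then σ = (x₂ − x₁)/(z₂ − z₁) = (0.487 − 0.00471)/1.532 = 0.315.

μ = 0.161, σ = 0.315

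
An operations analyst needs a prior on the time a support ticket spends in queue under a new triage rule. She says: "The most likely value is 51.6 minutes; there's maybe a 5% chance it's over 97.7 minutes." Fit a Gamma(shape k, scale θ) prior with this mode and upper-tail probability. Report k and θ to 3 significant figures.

Gamma(k,θ) with k>1 has mode (k−1)θ, so θ = 51.6/(k−1).
Need P(X < 97.7) = 0.95 with θ tied to k this way. Start at k = 2, θ = 51.6: P(X<97.7) ≈ 0.564.
Too low — raise k to concentrate. Iterating converges to k ≈ 7.82.
Then θ = 51.6/(7.82−1) ≈ 7.56.

k ≈ 7.82, θ ≈ 7.56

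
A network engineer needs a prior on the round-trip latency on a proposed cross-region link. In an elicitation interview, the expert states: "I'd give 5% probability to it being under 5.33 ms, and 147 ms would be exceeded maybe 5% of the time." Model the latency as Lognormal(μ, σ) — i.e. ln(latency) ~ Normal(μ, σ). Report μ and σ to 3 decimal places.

μ ≈ 3.332, σ ≈ 1.008

If T ~ Lognormal(μ,σ) then ln T ~ Normal(μ,σ), so the p-quantile of ln T is μ + z_p·σ.
ln(5.33) = 1.673 and ln(147) = 4.99; z_{0.05} = -1.645, z_{0.95} = 1.645.
σ = (4.99 − 1.673)/(1.645 − (-1.645)) = 1.008.
μ = 1.673 − (-1.645)·1.008 = 3.332.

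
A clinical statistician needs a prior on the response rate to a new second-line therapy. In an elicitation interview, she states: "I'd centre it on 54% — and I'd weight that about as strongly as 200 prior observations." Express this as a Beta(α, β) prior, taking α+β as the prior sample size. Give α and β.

α = 108, β = 92

Under the effective-sample-size interpretation, Beta(α, β) has prior mean α/(α+β) and prior sample size α+β.
So α+β = 200 and α/(α+β) = 0.54, giving α = 0.54·200 = 108 and β = 200 − 108 = 92.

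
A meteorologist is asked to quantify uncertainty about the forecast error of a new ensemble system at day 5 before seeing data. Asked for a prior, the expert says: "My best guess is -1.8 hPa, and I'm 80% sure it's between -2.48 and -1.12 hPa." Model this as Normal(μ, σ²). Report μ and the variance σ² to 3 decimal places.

μ = -1.800, σ² = 0.282

A symmetric 80% interval runs μ ± z·σ with z = 1.282.
Half-width = 0.68, so σ = 0.68/1.282 = 0.5306 and σ² = 0.282.
μ is the stated best guess, -1.800.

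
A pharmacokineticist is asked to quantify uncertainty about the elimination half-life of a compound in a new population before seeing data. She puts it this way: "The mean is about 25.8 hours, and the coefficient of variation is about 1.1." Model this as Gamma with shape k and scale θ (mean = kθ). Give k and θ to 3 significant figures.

k ≈ 0.826, θ ≈ 31.2

For Gamma(k, scale θ): mean = kθ, variance = kθ², so CV = 1/√k.
CV = 1.1, hence k = 1/CV² = 0.826.
Then θ = mean/k = 25.8/0.826 = 31.2.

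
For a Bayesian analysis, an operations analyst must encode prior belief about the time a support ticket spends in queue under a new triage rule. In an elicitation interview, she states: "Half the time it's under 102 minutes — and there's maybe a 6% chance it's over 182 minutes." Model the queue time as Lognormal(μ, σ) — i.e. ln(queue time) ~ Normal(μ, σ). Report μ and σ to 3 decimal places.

μ ≈ 4.625, σ ≈ 0.372

If T ~ Lognormal(μ,σ) then ln T ~ Normal(μ,σ), so the p-quantile of ln T is μ + z_p·σ.
ln(102) = 4.625 and ln(182) = 5.204; z_{0.5} = 0, z_{0.94} = 1.555.
σ = (5.204 − 4.625)/(1.555 − (0)) = 0.372.
μ = 4.625 − (0)·0.372 = 4.625.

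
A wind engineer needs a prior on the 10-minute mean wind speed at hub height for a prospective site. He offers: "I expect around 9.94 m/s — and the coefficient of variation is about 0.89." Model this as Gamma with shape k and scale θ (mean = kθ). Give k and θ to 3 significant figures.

k ≈ 1.26, θ ≈ 7.87

For Gamma(k, scale θ): mean = kθ, variance = kθ², so CV = 1/√k.
CV = 0.89, hence k = 1/CV² = 1.26.
Then θ = mean/k = 9.94/1.26 = 7.87.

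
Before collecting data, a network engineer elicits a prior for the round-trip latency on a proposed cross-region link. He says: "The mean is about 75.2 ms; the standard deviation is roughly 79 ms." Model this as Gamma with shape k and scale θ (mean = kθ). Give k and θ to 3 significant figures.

For Gamma(k, scale θ): mean = kθ, variance = kθ², so CV = 1/√k.
CV = SD/mean = 79/75.2 = 1.051, hence k = 1/CV² = 0.906.
Then θ = mean/k = 75.2/0.906 = 83.

k ≈ 0.906, θ ≈ 83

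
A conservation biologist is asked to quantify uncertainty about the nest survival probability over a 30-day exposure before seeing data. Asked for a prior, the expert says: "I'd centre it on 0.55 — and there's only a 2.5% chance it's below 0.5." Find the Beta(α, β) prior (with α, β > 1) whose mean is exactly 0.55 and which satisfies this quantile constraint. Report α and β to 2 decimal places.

With mean 0.55 fixed, write α = 0.55s, β = 0.45s where s = α+β.
Need P(θ < 0.5) = 0.025 under Beta(0.55s, 0.45s). Normal approximation: (q−m)/√(m(1−m)/s) ≈ z_{0.025} = -1.96, so s ≈ 0.55·0.45·(-1.96)²/(0.5−0.55)² = 380.3.
At s = 380.3: P(θ<0.5) ≈ 0.025. Adjusting to match 0.025 gives s ≈ 382.67.
So α = 0.55·382.67 ≈ 210.47, β = 0.45·382.67 ≈ 172.20.

α ≈ 210.47, β ≈ 172.20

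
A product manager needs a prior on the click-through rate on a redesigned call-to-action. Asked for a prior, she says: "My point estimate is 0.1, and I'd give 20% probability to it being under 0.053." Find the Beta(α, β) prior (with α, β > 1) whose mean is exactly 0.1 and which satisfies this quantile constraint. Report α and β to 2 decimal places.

α ≈ 2.95, β ≈ 26.55

With mean 0.1 fixed, write α = 0.1s, β = 0.9s where s = α+β.
Need P(θ < 0.053) = 0.2 under Beta(0.1s, 0.9s). Normal approximation: (q−m)/√(m(1−m)/s) ≈ z_{0.2} = -0.842, so s ≈ 0.1·0.9·(-0.842)²/(0.053−0.1)² = 28.9.
At s = 28.9: P(θ<0.053) ≈ 0.204. Adjusting to match 0.2 gives s ≈ 29.50.
So α = 0.1·29.50 ≈ 2.95, β = 0.9·29.50 ≈ 26.55.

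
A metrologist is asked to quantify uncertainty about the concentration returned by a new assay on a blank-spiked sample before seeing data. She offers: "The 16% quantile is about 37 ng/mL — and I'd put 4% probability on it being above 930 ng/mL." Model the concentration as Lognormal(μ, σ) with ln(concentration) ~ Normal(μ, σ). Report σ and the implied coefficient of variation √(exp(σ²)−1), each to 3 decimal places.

If T ~ Lognormal(μ,σ) then ln T ~ Normal(μ,σ), so the p-quantile of ln T is μ + z_p·σ.
ln(37) = 3.611 and ln(930) = 6.835; z_{0.16} = -0.9945, z_{0.96} = 1.751.
σ = (6.835 − 3.611)/(1.751 − (-0.9945)) = 1.175.
μ = 3.611 − (-0.9945)·1.175 = 4.779.
CV = √(exp(σ²)−1) = √(exp(1.3795)−1) = 1.724.

σ ≈ 1.175, CV ≈ 1.724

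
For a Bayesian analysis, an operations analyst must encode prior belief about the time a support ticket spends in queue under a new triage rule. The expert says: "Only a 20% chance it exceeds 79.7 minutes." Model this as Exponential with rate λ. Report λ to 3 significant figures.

P(T > 79.7) = e^(−λ·79.7) = 0.2, so λ = −ln(0.2)/79.7 = 0.0202.

λ ≈ 0.0202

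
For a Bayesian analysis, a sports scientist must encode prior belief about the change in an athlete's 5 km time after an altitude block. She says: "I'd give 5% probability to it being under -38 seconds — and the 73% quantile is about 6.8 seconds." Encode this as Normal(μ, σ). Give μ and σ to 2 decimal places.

The p-quantile of Normal(μ,σ) is μ + z_p·σ, with z_{0.05} = -1.645 and z_{0.73} = 0.6128.
Eliminate σ: μ = (z₂·x₁ − z₁·x₂)/(z₂ − z₁) = (0.6128·-38 − (-1.645)·6.8)/2.258 = -5.36.
Then σ = (x₂ − x₁)/(z₂ − z₁) = (6.8 − -38)/2.258 = 19.84.

μ = -5.36, σ = 19.84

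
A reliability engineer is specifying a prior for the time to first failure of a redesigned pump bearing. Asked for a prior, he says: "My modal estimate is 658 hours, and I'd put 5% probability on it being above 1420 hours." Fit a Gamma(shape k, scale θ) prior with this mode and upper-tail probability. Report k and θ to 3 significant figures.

Gamma(k,θ) with k>1 has mode (k−1)θ, so θ = 658/(k−1).
Need P(X < 1420) = 0.95 with θ tied to k this way. Start at k = 2, θ = 658: P(X<1420) ≈ 0.635.
Too low — raise k to concentrate. Iterating converges to k ≈ 5.66.
Then θ = 658/(5.66−1) ≈ 141.

k ≈ 5.66, θ ≈ 141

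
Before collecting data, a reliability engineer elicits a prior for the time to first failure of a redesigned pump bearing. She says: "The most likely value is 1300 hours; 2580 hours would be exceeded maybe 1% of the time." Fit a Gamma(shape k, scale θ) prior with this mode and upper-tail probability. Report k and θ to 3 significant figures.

k ≈ 11.5, θ ≈ 124

Gamma(k,θ) with k>1 has mode (k−1)θ, so θ = 1300/(k−1).
Need P(X < 2580) = 0.99 with θ tied to k this way. Start at k = 2, θ = 1300: P(X<2580) ≈ 0.590.
Too low — raise k to concentrate. Iterating converges to k ≈ 11.5.
Then θ = 1300/(11.5−1) ≈ 124.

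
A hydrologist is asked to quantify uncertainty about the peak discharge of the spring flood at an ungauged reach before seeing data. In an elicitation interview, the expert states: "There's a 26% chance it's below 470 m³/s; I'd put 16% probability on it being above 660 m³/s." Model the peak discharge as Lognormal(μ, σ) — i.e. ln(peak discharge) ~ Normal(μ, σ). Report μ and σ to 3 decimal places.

If T ~ Lognormal(μ,σ) then ln T ~ Normal(μ,σ), so the p-quantile of ln T is μ + z_p·σ.
ln(470) = 6.153 and ln(660) = 6.492; z_{0.26} = -0.6433, z_{0.84} = 0.9945.
σ = (6.492 − 6.153)/(0.9945 − (-0.6433)) = 0.207.
μ = 6.153 − (-0.6433)·0.207 = 6.286.

μ ≈ 6.286, σ ≈ 0.207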